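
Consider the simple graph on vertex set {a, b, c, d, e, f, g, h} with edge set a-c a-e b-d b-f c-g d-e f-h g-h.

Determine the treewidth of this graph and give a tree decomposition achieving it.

Treewidth 2.
One such decomposition:
Bags: B1 = {b, d, f}  B2 = {d, e, f}  B3 = {a, e, f}  B4 = {a, c, f}  B5 = {c, f, g}  B6 = {f, g, h}
Tree: B1–B2, B2–B3, B3–B4, B4–B5, B5–B6

The largest bag has 3 vertices, giving width 2; this decomposition certifies tw(G) ≤ 2. Since f–b–d–e–a–c–g–h–f is a cycle in G, G is not acyclic. Forests are exactly the graphs of treewidth ≤ 1, so tw(G) ≥ 2. Therefore the treewidth is 2.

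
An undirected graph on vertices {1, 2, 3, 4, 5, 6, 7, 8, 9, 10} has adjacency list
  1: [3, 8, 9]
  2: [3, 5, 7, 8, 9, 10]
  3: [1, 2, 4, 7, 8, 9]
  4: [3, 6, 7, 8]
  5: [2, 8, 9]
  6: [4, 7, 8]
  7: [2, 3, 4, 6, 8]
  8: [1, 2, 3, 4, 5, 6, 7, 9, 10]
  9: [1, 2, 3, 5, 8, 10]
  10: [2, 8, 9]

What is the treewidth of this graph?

3

A width-3 tree decomposition is:
Bags: B1 = {2, 3, 7, 8}  B2 = {2, 3, 8, 9}  B3 = {3, 4, 7, 8}  B4 = {1, 3, 8, 9}  B5 = {4, 6, 7, 8}  B6 = {2, 5, 8, 9}  B7 = {2, 8, 9, 10}
Tree: B1–B2, B1–B3, B2–B4, B3–B5, B2–B6, B2–B7
The largest bag has 4 vertices, giving width 3; this decomposition certifies tw(G) ≤ 3. On the other hand G contains the 4-clique {1, 3, 8, 9}. A clique must lie in a single bag of any decomposition, so no decomposition can have width below 3. Hence tw(G) = 3 exactly.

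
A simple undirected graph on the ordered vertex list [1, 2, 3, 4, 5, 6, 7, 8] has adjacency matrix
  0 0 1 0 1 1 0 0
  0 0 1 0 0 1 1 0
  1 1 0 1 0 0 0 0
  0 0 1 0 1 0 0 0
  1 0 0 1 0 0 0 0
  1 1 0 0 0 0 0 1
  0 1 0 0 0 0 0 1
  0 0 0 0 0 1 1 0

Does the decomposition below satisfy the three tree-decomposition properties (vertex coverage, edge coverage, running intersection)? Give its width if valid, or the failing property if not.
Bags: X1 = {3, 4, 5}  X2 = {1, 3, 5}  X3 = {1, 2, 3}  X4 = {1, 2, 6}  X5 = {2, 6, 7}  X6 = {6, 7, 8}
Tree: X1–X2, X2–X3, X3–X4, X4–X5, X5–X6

Yes; width 2.

Checking the three conditions: (i) the bags cover all of {1, 2, 3, 4, 5, 6, 7, 8}; (ii) for each edge, some bag contains both endpoints; (iii) the bags containing any fixed vertex form a subtree. All hold, so the decomposition is valid with width 3 − 1 = 2.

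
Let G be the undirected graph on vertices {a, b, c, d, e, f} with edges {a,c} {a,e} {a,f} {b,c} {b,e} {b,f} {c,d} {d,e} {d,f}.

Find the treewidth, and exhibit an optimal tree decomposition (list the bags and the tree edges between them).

Each bag holds 4 vertices, so the decomposition has width 3, which upper-bounds the treewidth. For the lower bound: the 4 vertex sets {b,e}, {a,f}, {d}, {c} are disjoint, each induces a connected subgraph, and every pair is joined by at least one edge of G. Contracting each set to a single vertex therefore yields K_{4} as a minor, and since treewidth is minor-monotone, tw(G) ≥ tw(K_{4}) = 3. The upper and lower bounds meet at 3, so that is the treewidth.

Treewidth 3.
One optimal decomposition is:
Bags: B1 = {a, b, d, e}  B2 = {a, b, d, f}  B3 = {a, b, c, d}
Tree: B1–B2, B2–B3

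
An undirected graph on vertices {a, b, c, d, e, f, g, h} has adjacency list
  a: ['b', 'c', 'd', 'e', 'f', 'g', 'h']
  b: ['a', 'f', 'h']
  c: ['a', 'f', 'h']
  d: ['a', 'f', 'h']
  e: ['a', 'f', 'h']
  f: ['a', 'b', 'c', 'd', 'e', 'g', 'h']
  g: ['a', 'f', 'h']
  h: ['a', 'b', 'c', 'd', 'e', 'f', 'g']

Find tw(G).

A width-3 tree decomposition is:
Bags: B1 = {a, e, f, h}  B2 = {a, c, f, h}  B3 = {a, f, g, h}  B4 = {a, d, f, h}  B5 = {a, b, f, h}
Tree: B1–B2, B2–B3, B3–B4, B4–B5
The largest bag has 4 vertices, giving width 3; this decomposition certifies tw(G) ≤ 3. On the other hand G contains the 4-clique {a, d, f, h}. A clique must lie in a single bag of any decomposition, so no decomposition can have width below 3. Combining the bounds, tw(G) = 3.

3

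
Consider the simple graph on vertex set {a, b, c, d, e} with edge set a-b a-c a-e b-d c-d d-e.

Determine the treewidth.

A width-2 tree decomposition is:
Bags: B1 = {a, c, d}  B2 = {a, b, d}  B3 = {a, d, e}
Tree: B1–B2, B2–B3
Every bag has size at most 3, so the width is 3 − 1 = 2 and tw(G) ≤ 2. The edges d–c–a–b–d form a cycle, so G is not a tree and its treewidth is at least 2. Hence tw(G) = 2 exactly.

2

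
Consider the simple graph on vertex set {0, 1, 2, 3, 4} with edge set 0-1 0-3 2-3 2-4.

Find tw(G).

1

A width-1 tree decomposition is:
Bags: B1 = {2, 4}  B2 = {2, 3}  B3 = {0, 3}  B4 = {0, 1}
Tree: B1–B2, B2–B3, B3–B4
Each bag holds 2 vertices, so the decomposition has width 1, which upper-bounds the treewidth. Since G has at least one edge (e.g. 4–2), it is not an edgeless graph, so tw(G) ≥ 1. The upper and lower bounds meet at 1, so that is the treewidth.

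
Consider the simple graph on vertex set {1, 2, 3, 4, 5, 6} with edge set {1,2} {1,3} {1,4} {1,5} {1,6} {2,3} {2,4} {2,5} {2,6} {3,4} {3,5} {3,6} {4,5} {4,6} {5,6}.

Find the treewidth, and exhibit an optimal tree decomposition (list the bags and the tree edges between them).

A single bag containing all 6 vertices is trivially a valid decomposition of width 5. For the lower bound, the 6 vertices {1, 2, 3, 4, 5, 6} are pairwise adjacent, and any tree decomposition puts a clique entirely inside one bag — forcing width ≥ 5. Hence tw(G) = 5 exactly.

Treewidth 5.
Bags: B1 = {1, 2, 3, 4, 5, 6}
Tree: (single bag)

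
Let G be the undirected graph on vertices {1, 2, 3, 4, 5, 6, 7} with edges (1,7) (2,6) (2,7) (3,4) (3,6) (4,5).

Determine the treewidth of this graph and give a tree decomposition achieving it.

Each bag holds 2 vertices, so the decomposition has width 1, which upper-bounds the treewidth. Since G has at least one edge (e.g. 1–7), it is not an edgeless graph, so tw(G) ≥ 1. The upper and lower bounds meet at 1, so that is the treewidth.

Treewidth 1.
One optimal decomposition is:
Bags: B1 = {1, 7}  B2 = {2, 7}  B3 = {2, 6}  B4 = {3, 6}  B5 = {3, 4}  B6 = {4, 5}
Tree: B1–B2, B2–B3, B3–B4, B4–B5, B5–B6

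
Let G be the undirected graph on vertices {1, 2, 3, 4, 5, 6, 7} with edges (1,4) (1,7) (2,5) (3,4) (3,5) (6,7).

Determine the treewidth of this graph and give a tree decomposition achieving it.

The largest bag has 2 vertices, giving width 1; this decomposition certifies tw(G) ≤ 1. G has an edge, so its treewidth is at least 1. Combining the bounds, tw(G) = 1.

Treewidth 1.
One optimal decomposition is:
Bags: B1 = {2, 5}  B2 = {3, 5}  B3 = {3, 4}  B4 = {1, 4}  B5 = {1, 7}  B6 = {6, 7}
Tree: B1–B2, B2–B3, B3–B4, B4–B5, B5–B6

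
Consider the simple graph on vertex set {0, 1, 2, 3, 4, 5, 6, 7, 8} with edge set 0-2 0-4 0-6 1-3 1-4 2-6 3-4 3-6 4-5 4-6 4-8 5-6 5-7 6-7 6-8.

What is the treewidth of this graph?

2

A width-2 tree decomposition is:
Bags: B1 = {3, 4, 6}  B2 = {0, 4, 6}  B3 = {4, 6, 8}  B4 = {4, 5, 6}  B5 = {0, 2, 6}  B6 = {5, 6, 7}  B7 = {1, 3, 4}
Tree: B1–B2, B1–B3, B1–B4, B2–B5, B4–B6, B1–B7
Each bag holds 3 vertices, so the decomposition has width 2, which upper-bounds the treewidth. For the lower bound, the 3 vertices {1, 3, 4} are pairwise adjacent, and any tree decomposition puts a clique entirely inside one bag — forcing width ≥ 2. Therefore the treewidth is 2.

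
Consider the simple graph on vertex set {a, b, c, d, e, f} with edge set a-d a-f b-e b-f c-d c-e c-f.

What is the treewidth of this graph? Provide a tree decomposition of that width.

The largest bag has 3 vertices, giving width 2; this decomposition certifies tw(G) ≤ 2. For the lower bound, G contains the cycle a–d–c–f–a, so G is not a forest; only forests have treewidth ≤ 1, hence tw(G) ≥ 2. The upper and lower bounds meet at 2, so that is the treewidth.

Treewidth 2.
One optimal decomposition is:
Bags: B1 = {a, d, f}  B2 = {c, d, f}  B3 = {b, c, f}  B4 = {b, c, e}
Tree: B1–B2, B2–B3, B3–B4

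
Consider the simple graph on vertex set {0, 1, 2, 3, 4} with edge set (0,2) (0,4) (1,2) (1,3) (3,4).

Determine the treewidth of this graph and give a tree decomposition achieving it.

Treewidth 2.
Bags: B1 = {1, 2, 3}  B2 = {0, 2, 3}  B3 = {0, 3, 4}
Tree: B1–B2, B2–B3

Each bag holds 3 vertices, so the decomposition has width 2, which upper-bounds the treewidth. For the lower bound, G contains the cycle 3–1–2–0–4–3, so G is not a forest; only forests have treewidth ≤ 1, hence tw(G) ≥ 2. The upper and lower bounds meet at 2, so that is the treewidth.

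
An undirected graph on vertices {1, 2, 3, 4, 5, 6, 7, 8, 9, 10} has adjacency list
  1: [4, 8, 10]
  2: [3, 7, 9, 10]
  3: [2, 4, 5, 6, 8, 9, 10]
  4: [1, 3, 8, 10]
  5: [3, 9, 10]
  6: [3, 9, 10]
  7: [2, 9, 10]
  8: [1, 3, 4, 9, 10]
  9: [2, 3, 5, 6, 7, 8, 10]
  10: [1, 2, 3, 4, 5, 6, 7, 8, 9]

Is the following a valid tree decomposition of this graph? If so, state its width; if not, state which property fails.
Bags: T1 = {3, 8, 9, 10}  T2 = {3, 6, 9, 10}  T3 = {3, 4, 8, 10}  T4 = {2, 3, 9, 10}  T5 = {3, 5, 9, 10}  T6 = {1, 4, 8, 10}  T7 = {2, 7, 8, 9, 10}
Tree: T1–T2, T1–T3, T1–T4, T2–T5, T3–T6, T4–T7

No — bags containing vertex 8 are not connected in the tree.

A tree decomposition must satisfy three properties: every vertex lies in some bag; for every edge, both endpoints lie together in some bag; and for every vertex, the bags containing it form a connected subtree. Here bags containing vertex 8 are not connected in the tree, so the decomposition is invalid.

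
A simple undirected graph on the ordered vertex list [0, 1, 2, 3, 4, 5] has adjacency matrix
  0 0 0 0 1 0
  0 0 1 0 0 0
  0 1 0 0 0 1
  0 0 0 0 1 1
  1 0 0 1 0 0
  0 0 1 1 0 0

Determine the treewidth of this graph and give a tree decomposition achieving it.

Every bag has size at most 2, so the width is 2 − 1 = 1 and tw(G) ≤ 1. Since G has at least one edge (e.g. 0–4), it is not an edgeless graph, so tw(G) ≥ 1. Combining the bounds, tw(G) = 1.

Treewidth 1.
Bags: B1 = {0, 4}  B2 = {3, 4}  B3 = {3, 5}  B4 = {2, 5}  B5 = {1, 2}
Tree: B1–B2, B2–B3, B3–B4, B4–B5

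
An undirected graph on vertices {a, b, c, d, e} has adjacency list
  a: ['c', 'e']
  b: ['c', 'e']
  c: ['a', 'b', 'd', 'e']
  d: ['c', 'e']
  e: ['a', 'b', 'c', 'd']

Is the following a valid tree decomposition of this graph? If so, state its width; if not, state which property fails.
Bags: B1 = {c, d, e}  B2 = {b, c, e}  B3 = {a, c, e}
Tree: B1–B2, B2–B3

Yes; width 2.

Checking the three conditions: (i) the bags cover all of {a, b, c, d, e}; (ii) for each edge, some bag contains both endpoints; (iii) the bags containing any fixed vertex form a subtree. All hold, so the decomposition is valid with width 3 − 1 = 2.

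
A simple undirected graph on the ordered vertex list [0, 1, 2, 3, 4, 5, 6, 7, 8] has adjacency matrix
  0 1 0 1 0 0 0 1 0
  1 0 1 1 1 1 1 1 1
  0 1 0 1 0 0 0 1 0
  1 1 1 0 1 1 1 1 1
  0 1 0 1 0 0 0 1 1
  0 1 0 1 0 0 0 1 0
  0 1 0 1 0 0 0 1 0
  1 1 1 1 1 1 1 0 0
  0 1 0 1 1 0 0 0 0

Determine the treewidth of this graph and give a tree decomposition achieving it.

Every bag has size at most 4, so the width is 4 − 1 = 3 and tw(G) ≤ 3. For the lower bound, the 4 vertices {1, 3, 4, 8} are pairwise adjacent, and any tree decomposition puts a clique entirely inside one bag — forcing width ≥ 3. Combining the bounds, tw(G) = 3.

Treewidth 3.
One such decomposition:
Bags: B1 = {1, 3, 6, 7}  B2 = {1, 3, 5, 7}  B3 = {0, 1, 3, 7}  B4 = {1, 2, 3, 7}  B5 = {1, 3, 4, 7}  B6 = {1, 3, 4, 8}
Tree: B1–B2, B2–B3, B2–B4, B2–B5, B5–B6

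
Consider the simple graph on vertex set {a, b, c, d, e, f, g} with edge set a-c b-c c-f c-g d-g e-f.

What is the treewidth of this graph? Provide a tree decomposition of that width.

The largest bag has 2 vertices, giving width 1; this decomposition certifies tw(G) ≤ 1. G has an edge, so its treewidth is at least 1. Therefore the treewidth is 1.

Treewidth 1.
Bags: B1 = {c, f}  B2 = {c, g}  B3 = {a, c}  B4 = {e, f}  B5 = {d, g}  B6 = {b, c}
Tree: B1–B2, B2–B3, B1–B4, B2–B5, B1–B6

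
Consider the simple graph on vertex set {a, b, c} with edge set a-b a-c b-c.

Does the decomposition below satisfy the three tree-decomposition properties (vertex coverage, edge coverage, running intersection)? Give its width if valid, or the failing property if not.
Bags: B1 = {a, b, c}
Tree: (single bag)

Yes; width 2.

Checking the three conditions: (i) the bags cover all of {a, b, c}; (ii) for each edge, some bag contains both endpoints; (iii) the bags containing any fixed vertex form a subtree. All hold, so the decomposition is valid with width 3 − 1 = 2.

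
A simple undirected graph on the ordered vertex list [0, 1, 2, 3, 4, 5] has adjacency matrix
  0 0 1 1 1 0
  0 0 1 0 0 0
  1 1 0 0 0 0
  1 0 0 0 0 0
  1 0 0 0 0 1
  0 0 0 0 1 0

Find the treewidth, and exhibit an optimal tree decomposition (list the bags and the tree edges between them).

Treewidth 1.
Bags: B1 = {1, 2}  B2 = {0, 2}  B3 = {0, 4}  B4 = {0, 3}  B5 = {4, 5}
Tree: B1–B2, B2–B3, B3–B4, B3–B5

Every bag has size at most 2, so the width is 2 − 1 = 1 and tw(G) ≤ 1. Any graph with an edge has treewidth ≥ 1, and G has the edge 2–1. Hence tw(G) = 1 exactly.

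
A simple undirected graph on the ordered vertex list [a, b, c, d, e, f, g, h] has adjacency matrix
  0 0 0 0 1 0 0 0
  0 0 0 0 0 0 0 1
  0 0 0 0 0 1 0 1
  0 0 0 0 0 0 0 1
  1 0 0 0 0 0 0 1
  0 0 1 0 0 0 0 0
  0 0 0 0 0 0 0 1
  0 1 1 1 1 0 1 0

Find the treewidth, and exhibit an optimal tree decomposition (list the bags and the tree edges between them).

Treewidth 1.
Bags: B1 = {d, h}  B2 = {g, h}  B3 = {e, h}  B4 = {a, e}  B5 = {c, h}  B6 = {c, f}  B7 = {b, h}
Tree: B1–B2, B2–B3, B3–B4, B3–B5, B5–B6, B2–B7

Each bag holds 2 vertices, so the decomposition has width 1, which upper-bounds the treewidth. G has an edge, so its treewidth is at least 1. The upper and lower bounds meet at 1, so that is the treewidth.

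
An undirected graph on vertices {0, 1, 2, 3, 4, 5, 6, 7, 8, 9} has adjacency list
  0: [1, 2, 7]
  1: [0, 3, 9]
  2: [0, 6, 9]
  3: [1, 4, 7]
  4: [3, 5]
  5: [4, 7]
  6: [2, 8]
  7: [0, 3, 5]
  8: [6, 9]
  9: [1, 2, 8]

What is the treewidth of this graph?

2

A width-2 tree decomposition is:
Bags: B1 = {3, 4, 5}  B2 = {3, 5, 7}  B3 = {1, 3, 7}  B4 = {0, 1, 7}  B5 = {0, 1, 9}  B6 = {0, 2, 9}  B7 = {2, 8, 9}  B8 = {2, 6, 8}
Tree: B1–B2, B2–B3, B3–B4, B4–B5, B5–B6, B6–B7, B7–B8
Every bag has size at most 3, so the width is 3 − 1 = 2 and tw(G) ≤ 2. Since 4–5–7–3–4 is a cycle in G, G is not acyclic. Forests are exactly the graphs of treewidth ≤ 1, so tw(G) ≥ 2. The upper and lower bounds meet at 2, so that is the treewidth.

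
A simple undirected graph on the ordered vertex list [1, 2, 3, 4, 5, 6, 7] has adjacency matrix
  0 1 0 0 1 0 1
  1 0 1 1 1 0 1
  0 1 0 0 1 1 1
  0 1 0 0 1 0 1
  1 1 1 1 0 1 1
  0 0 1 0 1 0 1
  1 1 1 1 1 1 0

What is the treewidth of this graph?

A width-3 tree decomposition is:
Bags: B1 = {3, 5, 6, 7}  B2 = {2, 3, 5, 7}  B3 = {1, 2, 5, 7}  B4 = {2, 4, 5, 7}
Tree: B1–B2, B2–B3, B2–B4
Every bag has size at most 4, so the width is 4 − 1 = 3 and tw(G) ≤ 3. On the other hand G contains the 4-clique {1, 2, 5, 7}. A clique must lie in a single bag of any decomposition, so no decomposition can have width below 3. Hence tw(G) = 3 exactly.

3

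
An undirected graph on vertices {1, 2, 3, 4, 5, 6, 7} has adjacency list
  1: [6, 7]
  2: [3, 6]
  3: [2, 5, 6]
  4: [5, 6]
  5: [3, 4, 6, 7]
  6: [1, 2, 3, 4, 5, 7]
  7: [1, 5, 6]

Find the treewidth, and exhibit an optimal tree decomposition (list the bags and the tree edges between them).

Treewidth 2.
One optimal decomposition is:
Bags: B1 = {3, 5, 6}  B2 = {5, 6, 7}  B3 = {2, 3, 6}  B4 = {4, 5, 6}  B5 = {1, 6, 7}
Tree: B1–B2, B1–B3, B1–B4, B2–B5

Each bag holds 3 vertices, so the decomposition has width 2, which upper-bounds the treewidth. Conversely, {1, 6, 7} is a clique of size 3, and the vertices of any clique must share a bag in every tree decomposition; so some bag has ≥ 3 vertices and tw(G) ≥ 2. Hence tw(G) = 2 exactly.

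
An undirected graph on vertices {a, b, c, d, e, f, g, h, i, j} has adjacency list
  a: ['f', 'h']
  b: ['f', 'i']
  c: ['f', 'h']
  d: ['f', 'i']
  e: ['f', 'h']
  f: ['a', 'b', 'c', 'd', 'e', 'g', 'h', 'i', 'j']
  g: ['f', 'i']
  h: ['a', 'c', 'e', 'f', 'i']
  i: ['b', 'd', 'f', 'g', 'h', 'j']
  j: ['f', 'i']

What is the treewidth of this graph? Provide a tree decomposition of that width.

The largest bag has 3 vertices, giving width 2; this decomposition certifies tw(G) ≤ 2. Conversely, {e, f, h} is a clique of size 3, and the vertices of any clique must share a bag in every tree decomposition; so some bag has ≥ 3 vertices and tw(G) ≥ 2. The upper and lower bounds meet at 2, so that is the treewidth.

Treewidth 2.
Bags: B1 = {c, f, h}  B2 = {f, h, i}  B3 = {a, f, h}  B4 = {e, f, h}  B5 = {f, i, j}  B6 = {f, g, i}  B7 = {b, f, i}  B8 = {d, f, i}
Tree: B1–B2, B1–B3, B2–B4, B2–B5, B2–B6, B6–B7, B5–B8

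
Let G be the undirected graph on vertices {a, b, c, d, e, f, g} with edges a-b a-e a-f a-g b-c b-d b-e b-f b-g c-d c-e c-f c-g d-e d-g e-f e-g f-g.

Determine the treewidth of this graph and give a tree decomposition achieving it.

Treewidth 4.
One such decomposition:
Bags: B1 = {b, c, e, f, g}  B2 = {a, b, e, f, g}  B3 = {b, c, d, e, g}
Tree: B1–B2, B1–B3

The largest bag has 5 vertices, giving width 4; this decomposition certifies tw(G) ≤ 4. Conversely, {b, c, d, e, g} is a clique of size 5, and the vertices of any clique must share a bag in every tree decomposition; so some bag has ≥ 5 vertices and tw(G) ≥ 4. Therefore the treewidth is 4.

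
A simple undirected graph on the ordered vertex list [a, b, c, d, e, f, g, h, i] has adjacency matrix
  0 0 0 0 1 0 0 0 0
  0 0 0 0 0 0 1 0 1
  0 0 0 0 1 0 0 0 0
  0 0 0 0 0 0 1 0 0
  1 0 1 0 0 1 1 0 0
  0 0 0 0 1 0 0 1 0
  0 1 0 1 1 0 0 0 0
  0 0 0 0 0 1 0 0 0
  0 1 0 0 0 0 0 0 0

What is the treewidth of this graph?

A width-1 tree decomposition is:
Bags: B1 = {e, g}  B2 = {e, f}  B3 = {b, g}  B4 = {f, h}  B5 = {d, g}  B6 = {b, i}  B7 = {c, e}  B8 = {a, e}
Tree: B1–B2, B1–B3, B2–B4, B1–B5, B3–B6, B1–B7, B7–B8
Each bag holds 2 vertices, so the decomposition has width 1, which upper-bounds the treewidth. G has an edge, so its treewidth is at least 1. Hence tw(G) = 1 exactly.

1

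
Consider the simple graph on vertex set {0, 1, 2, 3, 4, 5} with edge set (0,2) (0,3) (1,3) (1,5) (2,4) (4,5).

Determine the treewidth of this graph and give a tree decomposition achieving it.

Each bag holds 3 vertices, so the decomposition has width 2, which upper-bounds the treewidth. For the lower bound, G contains the cycle 0–2–4–5–1–3–0, so G is not a forest; only forests have treewidth ≤ 1, hence tw(G) ≥ 2. Combining the bounds, tw(G) = 2.

Treewidth 2.
Bags: B1 = {0, 2, 4}  B2 = {0, 4, 5}  B3 = {0, 1, 5}  B4 = {0, 1, 3}
Tree: B1–B2, B2–B3, B3–B4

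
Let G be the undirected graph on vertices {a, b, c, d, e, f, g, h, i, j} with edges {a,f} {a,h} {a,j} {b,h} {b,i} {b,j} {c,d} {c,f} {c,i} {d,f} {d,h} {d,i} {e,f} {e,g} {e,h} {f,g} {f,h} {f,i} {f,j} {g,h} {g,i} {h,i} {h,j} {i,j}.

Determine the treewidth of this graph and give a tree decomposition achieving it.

Treewidth 3.
One such decomposition:
Bags: B1 = {f, h, i, j}  B2 = {f, g, h, i}  B3 = {b, h, i, j}  B4 = {d, f, h, i}  B5 = {c, d, f, i}  B6 = {e, f, g, h}  B7 = {a, f, h, j}
Tree: B1–B2, B1–B3, B1–B4, B4–B5, B2–B6, B1–B7

The largest bag has 4 vertices, giving width 3; this decomposition certifies tw(G) ≤ 3. On the other hand G contains the 4-clique {e, f, g, h}. A clique must lie in a single bag of any decomposition, so no decomposition can have width below 3. Therefore the treewidth is 3.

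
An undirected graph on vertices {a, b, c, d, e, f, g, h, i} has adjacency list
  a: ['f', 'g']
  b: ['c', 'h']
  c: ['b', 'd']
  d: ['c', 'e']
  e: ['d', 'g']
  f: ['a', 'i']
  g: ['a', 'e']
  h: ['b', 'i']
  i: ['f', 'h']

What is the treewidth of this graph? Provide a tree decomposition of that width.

The largest bag has 3 vertices, giving width 2; this decomposition certifies tw(G) ≤ 2. Since b–c–d–e–g–a–f–i–h–b is a cycle in G, G is not acyclic. Forests are exactly the graphs of treewidth ≤ 1, so tw(G) ≥ 2. Combining the bounds, tw(G) = 2.

Treewidth 2.
One optimal decomposition is:
Bags: B1 = {b, c, d}  B2 = {b, d, e}  B3 = {b, e, g}  B4 = {a, b, g}  B5 = {a, b, f}  B6 = {b, f, i}  B7 = {b, h, i}
Tree: B1–B2, B2–B3, B3–B4, B4–B5, B5–B6, B6–B7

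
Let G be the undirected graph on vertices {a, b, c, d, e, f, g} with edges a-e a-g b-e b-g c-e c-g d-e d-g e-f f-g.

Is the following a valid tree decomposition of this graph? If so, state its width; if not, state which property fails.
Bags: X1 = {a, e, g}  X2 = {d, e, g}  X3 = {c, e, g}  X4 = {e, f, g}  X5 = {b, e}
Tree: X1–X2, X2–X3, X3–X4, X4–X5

No — edge (g,b) lies in no bag.

A tree decomposition must satisfy three properties: every vertex lies in some bag; for every edge, both endpoints lie together in some bag; and for every vertex, the bags containing it form a connected subtree. Here edge (g,b) lies in no bag, so the decomposition is invalid.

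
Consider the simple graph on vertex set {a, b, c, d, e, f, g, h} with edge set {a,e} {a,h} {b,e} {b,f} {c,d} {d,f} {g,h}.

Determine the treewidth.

1

A width-1 tree decomposition is:
Bags: B1 = {g, h}  B2 = {a, h}  B3 = {a, e}  B4 = {b, e}  B5 = {b, f}  B6 = {d, f}  B7 = {c, d}
Tree: B1–B2, B2–B3, B3–B4, B4–B5, B5–B6, B6–B7
Every bag has size at most 2, so the width is 2 − 1 = 1 and tw(G) ≤ 1. G has an edge, so its treewidth is at least 1. Therefore the treewidth is 1.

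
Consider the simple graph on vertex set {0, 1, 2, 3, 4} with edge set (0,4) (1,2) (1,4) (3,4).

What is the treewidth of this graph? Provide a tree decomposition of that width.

Each bag holds 2 vertices, so the decomposition has width 1, which upper-bounds the treewidth. Since G has at least one edge (e.g. 4–0), it is not an edgeless graph, so tw(G) ≥ 1. The upper and lower bounds meet at 1, so that is the treewidth.

Treewidth 1.
One optimal decomposition is:
Bags: B1 = {0, 4}  B2 = {1, 4}  B3 = {1, 2}  B4 = {3, 4}
Tree: B1–B2, B2–B3, B2–B4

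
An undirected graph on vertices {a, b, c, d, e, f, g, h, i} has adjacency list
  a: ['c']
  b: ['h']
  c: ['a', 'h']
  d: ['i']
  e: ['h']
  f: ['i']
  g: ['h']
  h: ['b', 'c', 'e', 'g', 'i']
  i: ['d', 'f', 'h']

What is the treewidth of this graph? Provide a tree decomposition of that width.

Treewidth 1.
Bags: B1 = {c, h}  B2 = {a, c}  B3 = {h, i}  B4 = {b, h}  B5 = {e, h}  B6 = {g, h}  B7 = {d, i}  B8 = {f, i}
Tree: B1–B2, B1–B3, B1–B4, B4–B5, B5–B6, B3–B7, B3–B8

Each bag holds 2 vertices, so the decomposition has width 1, which upper-bounds the treewidth. Since G has at least one edge (e.g. c–h), it is not an edgeless graph, so tw(G) ≥ 1. Combining the bounds, tw(G) = 1.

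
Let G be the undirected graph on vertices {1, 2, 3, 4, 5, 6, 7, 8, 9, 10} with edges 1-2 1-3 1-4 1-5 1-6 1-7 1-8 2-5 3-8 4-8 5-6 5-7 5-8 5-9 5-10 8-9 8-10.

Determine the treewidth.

A width-2 tree decomposition is:
Bags: B1 = {1, 4, 8}  B2 = {1, 5, 8}  B3 = {1, 5, 6}  B4 = {5, 8, 9}  B5 = {1, 3, 8}  B6 = {5, 8, 10}  B7 = {1, 2, 5}  B8 = {1, 5, 7}
Tree: B1–B2, B2–B3, B2–B4, B1–B5, B2–B6, B2–B7, B2–B8
Every bag has size at most 3, so the width is 3 − 1 = 2 and tw(G) ≤ 2. On the other hand G contains the 3-clique {1, 3, 8}. A clique must lie in a single bag of any decomposition, so no decomposition can have width below 2. Therefore the treewidth is 2.

2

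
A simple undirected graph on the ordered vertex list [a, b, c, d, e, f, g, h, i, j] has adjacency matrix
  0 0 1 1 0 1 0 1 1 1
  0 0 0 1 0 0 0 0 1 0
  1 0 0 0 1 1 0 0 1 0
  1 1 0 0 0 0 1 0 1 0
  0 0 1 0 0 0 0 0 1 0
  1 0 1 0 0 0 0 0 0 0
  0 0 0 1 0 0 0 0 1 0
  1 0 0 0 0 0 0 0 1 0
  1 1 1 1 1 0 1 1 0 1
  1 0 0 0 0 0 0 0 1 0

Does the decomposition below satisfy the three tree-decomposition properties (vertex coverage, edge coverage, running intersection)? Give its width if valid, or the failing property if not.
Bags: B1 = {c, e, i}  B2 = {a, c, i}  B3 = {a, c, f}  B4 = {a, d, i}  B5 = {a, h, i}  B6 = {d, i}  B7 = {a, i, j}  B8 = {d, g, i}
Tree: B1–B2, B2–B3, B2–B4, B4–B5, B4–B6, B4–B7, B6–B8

A tree decomposition must satisfy three properties: every vertex lies in some bag; for every edge, both endpoints lie together in some bag; and for every vertex, the bags containing it form a connected subtree. Here vertex b appears in no bag, so the decomposition is invalid.

No — vertex b appears in no bag.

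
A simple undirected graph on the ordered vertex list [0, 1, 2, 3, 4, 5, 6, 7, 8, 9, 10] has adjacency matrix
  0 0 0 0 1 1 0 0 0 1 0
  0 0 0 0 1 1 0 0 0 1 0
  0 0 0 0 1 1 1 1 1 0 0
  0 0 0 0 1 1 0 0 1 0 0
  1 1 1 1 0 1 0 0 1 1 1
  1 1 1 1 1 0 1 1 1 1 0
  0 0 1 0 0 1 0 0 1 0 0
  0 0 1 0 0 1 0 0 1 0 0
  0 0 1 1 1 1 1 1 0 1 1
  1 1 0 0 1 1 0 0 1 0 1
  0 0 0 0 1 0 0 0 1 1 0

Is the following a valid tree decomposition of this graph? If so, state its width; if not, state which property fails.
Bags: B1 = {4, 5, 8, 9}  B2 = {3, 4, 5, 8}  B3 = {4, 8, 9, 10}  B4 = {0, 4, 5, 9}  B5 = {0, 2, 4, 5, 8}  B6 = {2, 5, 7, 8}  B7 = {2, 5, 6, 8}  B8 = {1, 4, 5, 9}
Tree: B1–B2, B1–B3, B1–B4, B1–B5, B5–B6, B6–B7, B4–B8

A tree decomposition must satisfy three properties: every vertex lies in some bag; for every edge, both endpoints lie together in some bag; and for every vertex, the bags containing it form a connected subtree. Here bags containing vertex 0 are not connected in the tree, so the decomposition is invalid.

No — bags containing vertex 0 are not connected in the tree.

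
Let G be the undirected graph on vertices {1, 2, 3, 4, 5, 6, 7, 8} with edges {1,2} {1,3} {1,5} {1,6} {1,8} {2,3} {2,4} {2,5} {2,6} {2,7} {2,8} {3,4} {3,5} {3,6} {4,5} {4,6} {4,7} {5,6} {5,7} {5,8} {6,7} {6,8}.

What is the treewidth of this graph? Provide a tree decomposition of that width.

Treewidth 4.
One such decomposition:
Bags: B1 = {2, 3, 4, 5, 6}  B2 = {2, 4, 5, 6, 7}  B3 = {1, 2, 3, 5, 6}  B4 = {1, 2, 5, 6, 8}
Tree: B1–B2, B1–B3, B3–B4

Every bag has size at most 5, so the width is 5 − 1 = 4 and tw(G) ≤ 4. For the lower bound, the 5 vertices {1, 2, 5, 6, 8} are pairwise adjacent, and any tree decomposition puts a clique entirely inside one bag — forcing width ≥ 4. The upper and lower bounds meet at 4, so that is the treewidth.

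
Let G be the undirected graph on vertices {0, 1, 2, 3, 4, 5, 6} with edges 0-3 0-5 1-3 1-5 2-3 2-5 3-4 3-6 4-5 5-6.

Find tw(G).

2

A width-2 tree decomposition is:
Bags: B1 = {2, 3, 5}  B2 = {0, 3, 5}  B3 = {1, 3, 5}  B4 = {3, 4, 5}  B5 = {3, 5, 6}
Tree: B1–B2, B2–B3, B3–B4, B4–B5
The largest bag has 3 vertices, giving width 2; this decomposition certifies tw(G) ≤ 2. The edges 5–2–3–0–5 form a cycle, so G is not a tree and its treewidth is at least 2. The upper and lower bounds meet at 2, so that is the treewidth.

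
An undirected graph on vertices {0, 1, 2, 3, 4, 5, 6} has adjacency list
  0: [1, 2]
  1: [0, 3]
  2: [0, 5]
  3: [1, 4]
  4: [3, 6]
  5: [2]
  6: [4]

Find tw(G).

A width-1 tree decomposition is:
Bags: B1 = {2, 5}  B2 = {0, 2}  B3 = {0, 1}  B4 = {1, 3}  B5 = {3, 4}  B6 = {4, 6}
Tree: B1–B2, B2–B3, B3–B4, B4–B5, B5–B6
The largest bag has 2 vertices, giving width 1; this decomposition certifies tw(G) ≤ 1. G has an edge, so its treewidth is at least 1. Combining the bounds, tw(G) = 1.

1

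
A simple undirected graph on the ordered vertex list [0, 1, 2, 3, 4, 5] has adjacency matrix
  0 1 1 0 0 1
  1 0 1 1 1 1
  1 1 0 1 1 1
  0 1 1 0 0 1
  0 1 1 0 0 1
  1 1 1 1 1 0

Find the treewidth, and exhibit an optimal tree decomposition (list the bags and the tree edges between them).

The largest bag has 4 vertices, giving width 3; this decomposition certifies tw(G) ≤ 3. On the other hand G contains the 4-clique {0, 1, 2, 5}. A clique must lie in a single bag of any decomposition, so no decomposition can have width below 3. Combining the bounds, tw(G) = 3.

Treewidth 3.
One such decomposition:
Bags: B1 = {1, 2, 4, 5}  B2 = {1, 2, 3, 5}  B3 = {0, 1, 2, 5}
Tree: B1–B2, B1–B3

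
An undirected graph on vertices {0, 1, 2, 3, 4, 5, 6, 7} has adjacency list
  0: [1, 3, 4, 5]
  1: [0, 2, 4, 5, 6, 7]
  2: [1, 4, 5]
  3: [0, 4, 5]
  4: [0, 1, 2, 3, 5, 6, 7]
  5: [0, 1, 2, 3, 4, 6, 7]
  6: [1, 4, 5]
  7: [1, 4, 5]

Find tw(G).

3

A width-3 tree decomposition is:
Bags: B1 = {0, 3, 4, 5}  B2 = {0, 1, 4, 5}  B3 = {1, 4, 5, 7}  B4 = {1, 4, 5, 6}  B5 = {1, 2, 4, 5}
Tree: B1–B2, B2–B3, B3–B4, B4–B5
Each bag holds 4 vertices, so the decomposition has width 3, which upper-bounds the treewidth. On the other hand G contains the 4-clique {0, 1, 4, 5}. A clique must lie in a single bag of any decomposition, so no decomposition can have width below 3. Combining the bounds, tw(G) = 3.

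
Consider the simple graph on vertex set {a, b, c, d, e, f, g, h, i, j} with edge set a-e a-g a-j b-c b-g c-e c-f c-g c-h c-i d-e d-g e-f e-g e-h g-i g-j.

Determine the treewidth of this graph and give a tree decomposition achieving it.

Every bag has size at most 3, so the width is 3 − 1 = 2 and tw(G) ≤ 2. On the other hand G contains the 3-clique {d, e, g}. A clique must lie in a single bag of any decomposition, so no decomposition can have width below 2. The upper and lower bounds meet at 2, so that is the treewidth.

Treewidth 2.
One such decomposition:
Bags: B1 = {a, e, g}  B2 = {c, e, g}  B3 = {d, e, g}  B4 = {a, g, j}  B5 = {c, e, f}  B6 = {c, e, h}  B7 = {b, c, g}  B8 = {c, g, i}
Tree: B1–B2, B1–B3, B1–B4, B2–B5, B2–B6, B2–B7, B2–B8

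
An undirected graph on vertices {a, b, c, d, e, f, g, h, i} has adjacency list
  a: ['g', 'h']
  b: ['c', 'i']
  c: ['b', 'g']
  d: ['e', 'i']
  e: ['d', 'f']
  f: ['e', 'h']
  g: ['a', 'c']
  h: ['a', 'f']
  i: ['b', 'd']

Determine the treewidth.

2

A width-2 tree decomposition is:
Bags: B1 = {a, f, h}  B2 = {a, f, g}  B3 = {c, f, g}  B4 = {b, c, f}  B5 = {b, f, i}  B6 = {d, f, i}  B7 = {d, e, f}
Tree: B1–B2, B2–B3, B3–B4, B4–B5, B5–B6, B6–B7
Each bag holds 3 vertices, so the decomposition has width 2, which upper-bounds the treewidth. For the lower bound, G contains the cycle f–h–a–g–c–b–i–d–e–f, so G is not a forest; only forests have treewidth ≤ 1, hence tw(G) ≥ 2. Combining the bounds, tw(G) = 2.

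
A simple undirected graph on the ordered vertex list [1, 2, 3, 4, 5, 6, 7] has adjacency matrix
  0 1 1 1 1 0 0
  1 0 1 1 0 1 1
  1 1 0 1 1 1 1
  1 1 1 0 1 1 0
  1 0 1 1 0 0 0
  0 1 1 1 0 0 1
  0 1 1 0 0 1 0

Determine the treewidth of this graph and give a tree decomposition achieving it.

Treewidth 3.
One optimal decomposition is:
Bags: B1 = {1, 2, 3, 4}  B2 = {2, 3, 4, 6}  B3 = {2, 3, 6, 7}  B4 = {1, 3, 4, 5}
Tree: B1–B2, B2–B3, B1–B4

Each bag holds 4 vertices, so the decomposition has width 3, which upper-bounds the treewidth. On the other hand G contains the 4-clique {1, 2, 3, 4}. A clique must lie in a single bag of any decomposition, so no decomposition can have width below 3. The upper and lower bounds meet at 3, so that is the treewidth.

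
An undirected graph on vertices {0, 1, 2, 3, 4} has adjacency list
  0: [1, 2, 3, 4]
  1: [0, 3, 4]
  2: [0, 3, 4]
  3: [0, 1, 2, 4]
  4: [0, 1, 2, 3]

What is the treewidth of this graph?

3

A width-3 tree decomposition is:
Bags: B1 = {0, 2, 3, 4}  B2 = {0, 1, 3, 4}
Tree: B1–B2
Every bag has size at most 4, so the width is 4 − 1 = 3 and tw(G) ≤ 3. For the lower bound, the 4 vertices {0, 1, 3, 4} are pairwise adjacent, and any tree decomposition puts a clique entirely inside one bag — forcing width ≥ 3. Combining the bounds, tw(G) = 3.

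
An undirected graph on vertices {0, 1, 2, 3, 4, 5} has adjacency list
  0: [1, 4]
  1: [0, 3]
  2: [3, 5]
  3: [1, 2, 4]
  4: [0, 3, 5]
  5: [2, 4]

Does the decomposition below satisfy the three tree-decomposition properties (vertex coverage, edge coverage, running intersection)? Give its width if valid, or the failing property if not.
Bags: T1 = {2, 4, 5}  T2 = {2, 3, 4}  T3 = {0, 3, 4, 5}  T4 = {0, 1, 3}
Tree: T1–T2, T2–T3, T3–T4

No — bags containing vertex 5 are not connected in the tree.

A tree decomposition must satisfy three properties: every vertex lies in some bag; for every edge, both endpoints lie together in some bag; and for every vertex, the bags containing it form a connected subtree. Here bags containing vertex 5 are not connected in the tree, so the decomposition is invalid.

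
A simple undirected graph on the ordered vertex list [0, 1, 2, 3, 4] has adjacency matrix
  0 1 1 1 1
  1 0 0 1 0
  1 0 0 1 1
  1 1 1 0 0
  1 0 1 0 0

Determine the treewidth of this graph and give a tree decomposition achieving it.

Treewidth 2.
Bags: B1 = {0, 2, 3}  B2 = {0, 1, 3}  B3 = {0, 2, 4}
Tree: B1–B2, B1–B3

Every bag has size at most 3, so the width is 3 − 1 = 2 and tw(G) ≤ 2. Conversely, {0, 1, 3} is a clique of size 3, and the vertices of any clique must share a bag in every tree decomposition; so some bag has ≥ 3 vertices and tw(G) ≥ 2. The upper and lower bounds meet at 2, so that is the treewidth.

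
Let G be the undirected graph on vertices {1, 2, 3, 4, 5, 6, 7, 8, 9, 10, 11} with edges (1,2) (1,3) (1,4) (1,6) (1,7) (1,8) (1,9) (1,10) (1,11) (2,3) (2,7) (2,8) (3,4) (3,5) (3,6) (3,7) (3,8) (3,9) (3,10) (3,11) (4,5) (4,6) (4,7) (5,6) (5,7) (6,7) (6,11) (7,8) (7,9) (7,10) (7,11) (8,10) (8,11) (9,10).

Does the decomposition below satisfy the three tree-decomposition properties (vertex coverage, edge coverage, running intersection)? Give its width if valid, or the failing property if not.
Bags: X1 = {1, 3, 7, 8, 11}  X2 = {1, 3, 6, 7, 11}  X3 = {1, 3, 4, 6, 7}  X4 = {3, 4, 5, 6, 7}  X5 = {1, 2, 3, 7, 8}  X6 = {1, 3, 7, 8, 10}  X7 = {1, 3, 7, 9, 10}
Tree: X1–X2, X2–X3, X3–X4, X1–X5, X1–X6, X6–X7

Checking the three conditions: (i) the bags cover all of {1, 2, 3, 4, 5, 6, 7, 8, 9, 10, 11}; (ii) for each edge, some bag contains both endpoints; (iii) the bags containing any fixed vertex form a subtree. All hold, so the decomposition is valid with width 5 − 1 = 4.

Yes; width 4.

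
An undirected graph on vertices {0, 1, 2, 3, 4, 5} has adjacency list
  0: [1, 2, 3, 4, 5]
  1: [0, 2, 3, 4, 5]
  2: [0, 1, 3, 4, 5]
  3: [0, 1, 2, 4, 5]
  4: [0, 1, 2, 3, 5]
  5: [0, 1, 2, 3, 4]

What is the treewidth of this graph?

A width-5 tree decomposition is:
Bags: B1 = {0, 1, 2, 3, 4, 5}
Tree: (single bag)
A single bag containing all 6 vertices is trivially a valid decomposition of width 5. For the lower bound, the 6 vertices {0, 1, 2, 3, 4, 5} are pairwise adjacent, and any tree decomposition puts a clique entirely inside one bag — forcing width ≥ 5. Therefore the treewidth is 5.

5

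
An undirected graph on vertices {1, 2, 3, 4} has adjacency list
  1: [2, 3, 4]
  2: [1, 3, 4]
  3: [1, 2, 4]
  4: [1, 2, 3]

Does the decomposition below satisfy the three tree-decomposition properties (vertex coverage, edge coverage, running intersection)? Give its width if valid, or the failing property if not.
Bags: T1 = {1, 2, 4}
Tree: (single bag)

A tree decomposition must satisfy three properties: every vertex lies in some bag; for every edge, both endpoints lie together in some bag; and for every vertex, the bags containing it form a connected subtree. Here vertex 3 appears in no bag, so the decomposition is invalid.

No — vertex 3 appears in no bag.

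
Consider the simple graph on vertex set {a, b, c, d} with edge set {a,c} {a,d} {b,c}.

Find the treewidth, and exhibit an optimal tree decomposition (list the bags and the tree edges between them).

Every bag has size at most 2, so the width is 2 − 1 = 1 and tw(G) ≤ 1. Any graph with an edge has treewidth ≥ 1, and G has the edge b–c. Hence tw(G) = 1 exactly.

Treewidth 1.
One such decomposition:
Bags: B1 = {b, c}  B2 = {a, c}  B3 = {a, d}
Tree: B1–B2, B2–B3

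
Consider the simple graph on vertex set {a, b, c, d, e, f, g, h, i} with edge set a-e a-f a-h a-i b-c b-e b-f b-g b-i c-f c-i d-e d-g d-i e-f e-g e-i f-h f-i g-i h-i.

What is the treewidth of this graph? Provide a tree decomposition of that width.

Treewidth 3.
One optimal decomposition is:
Bags: B1 = {b, e, g, i}  B2 = {b, e, f, i}  B3 = {d, e, g, i}  B4 = {a, e, f, i}  B5 = {a, f, h, i}  B6 = {b, c, f, i}
Tree: B1–B2, B1–B3, B2–B4, B4–B5, B2–B6

The largest bag has 4 vertices, giving width 3; this decomposition certifies tw(G) ≤ 3. Conversely, {d, e, g, i} is a clique of size 4, and the vertices of any clique must share a bag in every tree decomposition; so some bag has ≥ 4 vertices and tw(G) ≥ 3. The upper and lower bounds meet at 3, so that is the treewidth.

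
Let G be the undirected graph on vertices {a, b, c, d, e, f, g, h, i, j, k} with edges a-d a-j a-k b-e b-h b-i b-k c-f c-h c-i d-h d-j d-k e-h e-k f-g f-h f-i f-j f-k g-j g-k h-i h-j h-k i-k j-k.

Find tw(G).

A width-3 tree decomposition is:
Bags: B1 = {f, g, j, k}  B2 = {f, h, j, k}  B3 = {d, h, j, k}  B4 = {f, h, i, k}  B5 = {a, d, j, k}  B6 = {c, f, h, i}  B7 = {b, h, i, k}  B8 = {b, e, h, k}
Tree: B1–B2, B2–B3, B2–B4, B3–B5, B4–B6, B4–B7, B7–B8
Every bag has size at most 4, so the width is 4 − 1 = 3 and tw(G) ≤ 3. On the other hand G contains the 4-clique {c, f, h, i}. A clique must lie in a single bag of any decomposition, so no decomposition can have width below 3. The upper and lower bounds meet at 3, so that is the treewidth.

3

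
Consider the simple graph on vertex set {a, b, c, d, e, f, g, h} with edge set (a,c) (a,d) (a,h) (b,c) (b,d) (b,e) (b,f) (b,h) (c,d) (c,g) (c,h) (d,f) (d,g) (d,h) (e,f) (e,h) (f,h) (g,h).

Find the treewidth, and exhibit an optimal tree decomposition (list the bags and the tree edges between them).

Treewidth 3.
One optimal decomposition is:
Bags: B1 = {b, c, d, h}  B2 = {b, d, f, h}  B3 = {a, c, d, h}  B4 = {c, d, g, h}  B5 = {b, e, f, h}
Tree: B1–B2, B1–B3, B1–B4, B2–B5

Every bag has size at most 4, so the width is 4 − 1 = 3 and tw(G) ≤ 3. Conversely, {c, d, g, h} is a clique of size 4, and the vertices of any clique must share a bag in every tree decomposition; so some bag has ≥ 4 vertices and tw(G) ≥ 3. Combining the bounds, tw(G) = 3.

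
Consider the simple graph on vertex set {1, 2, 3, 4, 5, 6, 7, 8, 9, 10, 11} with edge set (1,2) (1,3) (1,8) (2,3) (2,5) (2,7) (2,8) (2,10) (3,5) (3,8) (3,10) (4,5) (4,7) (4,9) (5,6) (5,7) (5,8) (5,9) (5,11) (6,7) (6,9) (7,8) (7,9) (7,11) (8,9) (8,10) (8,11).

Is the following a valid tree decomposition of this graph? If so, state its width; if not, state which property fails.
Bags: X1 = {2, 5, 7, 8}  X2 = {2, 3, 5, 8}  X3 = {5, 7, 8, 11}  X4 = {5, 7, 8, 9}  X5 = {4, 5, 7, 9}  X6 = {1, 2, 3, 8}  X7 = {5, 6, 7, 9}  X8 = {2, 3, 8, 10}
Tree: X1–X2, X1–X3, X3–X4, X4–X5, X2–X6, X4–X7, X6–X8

Every vertex of G appears in some bag (union = {1, 2, 3, 4, 5, 6, 7, 8, 9, 10, 11}); every edge is covered by a bag; and for each vertex v the set of bags containing v is connected in the bag tree. The decomposition is therefore valid. The largest bag has 4 vertices, so the width is 3.

Yes; width 3.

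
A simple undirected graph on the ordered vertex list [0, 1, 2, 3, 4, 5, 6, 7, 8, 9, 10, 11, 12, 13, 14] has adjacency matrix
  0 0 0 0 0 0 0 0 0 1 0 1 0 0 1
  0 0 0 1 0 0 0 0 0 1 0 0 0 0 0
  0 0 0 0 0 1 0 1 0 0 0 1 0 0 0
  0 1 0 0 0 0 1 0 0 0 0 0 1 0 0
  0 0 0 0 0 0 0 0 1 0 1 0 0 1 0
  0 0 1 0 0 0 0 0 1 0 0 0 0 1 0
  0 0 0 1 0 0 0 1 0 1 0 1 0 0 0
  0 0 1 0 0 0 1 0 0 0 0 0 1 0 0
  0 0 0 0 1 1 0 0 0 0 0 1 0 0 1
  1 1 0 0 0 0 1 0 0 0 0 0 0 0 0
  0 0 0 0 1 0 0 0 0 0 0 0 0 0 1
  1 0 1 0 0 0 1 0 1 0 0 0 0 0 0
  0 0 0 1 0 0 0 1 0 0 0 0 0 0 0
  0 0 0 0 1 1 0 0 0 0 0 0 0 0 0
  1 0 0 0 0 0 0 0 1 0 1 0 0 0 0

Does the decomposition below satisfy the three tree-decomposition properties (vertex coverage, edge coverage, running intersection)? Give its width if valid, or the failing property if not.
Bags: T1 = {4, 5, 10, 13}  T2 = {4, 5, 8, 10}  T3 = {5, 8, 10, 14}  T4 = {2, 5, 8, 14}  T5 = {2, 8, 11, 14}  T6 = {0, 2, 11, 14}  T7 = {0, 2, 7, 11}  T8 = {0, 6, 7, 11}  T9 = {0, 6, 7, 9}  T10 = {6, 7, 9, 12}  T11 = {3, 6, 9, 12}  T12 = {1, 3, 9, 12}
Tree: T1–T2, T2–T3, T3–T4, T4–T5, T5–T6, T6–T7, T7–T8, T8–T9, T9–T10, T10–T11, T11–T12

Yes; width 3.

Checking the three conditions: (i) the bags cover all of {0, 1, 2, 3, 4, 5, 6, 7, 8, 9, 10, 11, 12, 13, 14}; (ii) for each edge, some bag contains both endpoints; (iii) the bags containing any fixed vertex form a subtree. All hold, so the decomposition is valid with width 4 − 1 = 3.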